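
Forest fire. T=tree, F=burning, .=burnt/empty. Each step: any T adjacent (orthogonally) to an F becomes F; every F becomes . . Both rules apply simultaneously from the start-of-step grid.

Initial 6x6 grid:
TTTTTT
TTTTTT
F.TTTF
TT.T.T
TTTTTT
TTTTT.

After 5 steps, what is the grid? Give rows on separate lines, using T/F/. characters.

Step 1: 5 trees catch fire, 2 burn out
  TTTTTT
  FTTTTF
  ..TTF.
  FT.T.F
  TTTTTT
  TTTTT.
Step 2: 8 trees catch fire, 5 burn out
  FTTTTF
  .FTTF.
  ..TF..
  .F.T..
  FTTTTF
  TTTTT.
Step 3: 9 trees catch fire, 8 burn out
  .FTTF.
  ..FF..
  ..F...
  ...F..
  .FTTF.
  FTTTT.
Step 4: 6 trees catch fire, 9 burn out
  ..FF..
  ......
  ......
  ......
  ..FF..
  .FTTF.
Step 5: 2 trees catch fire, 6 burn out
  ......
  ......
  ......
  ......
  ......
  ..FF..

......
......
......
......
......
..FF..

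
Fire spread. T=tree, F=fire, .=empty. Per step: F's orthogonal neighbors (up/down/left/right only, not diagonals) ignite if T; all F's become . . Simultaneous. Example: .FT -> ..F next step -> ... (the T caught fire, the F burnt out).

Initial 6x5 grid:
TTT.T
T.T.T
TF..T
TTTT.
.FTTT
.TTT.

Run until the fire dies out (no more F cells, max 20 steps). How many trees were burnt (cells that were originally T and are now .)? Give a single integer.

Step 1: +4 fires, +2 burnt (F count now 4)
Step 2: +5 fires, +4 burnt (F count now 5)
Step 3: +4 fires, +5 burnt (F count now 4)
Step 4: +1 fires, +4 burnt (F count now 1)
Step 5: +1 fires, +1 burnt (F count now 1)
Step 6: +1 fires, +1 burnt (F count now 1)
Step 7: +0 fires, +1 burnt (F count now 0)
Fire out after step 7
Initially T: 19, now '.': 27
Total burnt (originally-T cells now '.'): 16

Answer: 16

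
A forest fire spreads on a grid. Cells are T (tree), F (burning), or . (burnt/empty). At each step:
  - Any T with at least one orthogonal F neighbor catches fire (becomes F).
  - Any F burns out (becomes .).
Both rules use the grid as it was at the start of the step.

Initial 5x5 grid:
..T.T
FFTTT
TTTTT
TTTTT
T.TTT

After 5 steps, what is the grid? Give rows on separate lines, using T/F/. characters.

Step 1: 3 trees catch fire, 2 burn out
  ..T.T
  ..FTT
  FFTTT
  TTTTT
  T.TTT
Step 2: 5 trees catch fire, 3 burn out
  ..F.T
  ...FT
  ..FTT
  FFTTT
  T.TTT
Step 3: 4 trees catch fire, 5 burn out
  ....T
  ....F
  ...FT
  ..FTT
  F.TTT
Step 4: 4 trees catch fire, 4 burn out
  ....F
  .....
  ....F
  ...FT
  ..FTT
Step 5: 2 trees catch fire, 4 burn out
  .....
  .....
  .....
  ....F
  ...FT

.....
.....
.....
....F
...FT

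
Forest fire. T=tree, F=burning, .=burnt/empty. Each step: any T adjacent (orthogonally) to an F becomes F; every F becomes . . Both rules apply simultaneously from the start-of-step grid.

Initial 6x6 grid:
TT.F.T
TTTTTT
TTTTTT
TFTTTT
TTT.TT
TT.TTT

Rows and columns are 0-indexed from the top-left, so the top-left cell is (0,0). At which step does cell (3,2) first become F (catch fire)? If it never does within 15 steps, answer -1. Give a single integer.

Step 1: cell (3,2)='F' (+5 fires, +2 burnt)
  -> target ignites at step 1
Step 2: cell (3,2)='.' (+10 fires, +5 burnt)
Step 3: cell (3,2)='.' (+6 fires, +10 burnt)
Step 4: cell (3,2)='.' (+5 fires, +6 burnt)
Step 5: cell (3,2)='.' (+2 fires, +5 burnt)
Step 6: cell (3,2)='.' (+2 fires, +2 burnt)
Step 7: cell (3,2)='.' (+0 fires, +2 burnt)
  fire out at step 7

1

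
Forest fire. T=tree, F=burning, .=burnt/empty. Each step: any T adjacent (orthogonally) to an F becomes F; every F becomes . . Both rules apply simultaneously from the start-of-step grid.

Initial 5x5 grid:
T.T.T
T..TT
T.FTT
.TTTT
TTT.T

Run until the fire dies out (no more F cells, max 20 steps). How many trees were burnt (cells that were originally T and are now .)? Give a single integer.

Answer: 13

Derivation:
Step 1: +2 fires, +1 burnt (F count now 2)
Step 2: +5 fires, +2 burnt (F count now 5)
Step 3: +3 fires, +5 burnt (F count now 3)
Step 4: +3 fires, +3 burnt (F count now 3)
Step 5: +0 fires, +3 burnt (F count now 0)
Fire out after step 5
Initially T: 17, now '.': 21
Total burnt (originally-T cells now '.'): 13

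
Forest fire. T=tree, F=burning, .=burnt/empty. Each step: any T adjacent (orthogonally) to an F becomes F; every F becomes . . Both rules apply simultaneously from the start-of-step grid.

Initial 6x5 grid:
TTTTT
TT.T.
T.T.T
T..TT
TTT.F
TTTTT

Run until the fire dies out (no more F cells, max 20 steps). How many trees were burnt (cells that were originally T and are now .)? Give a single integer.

Step 1: +2 fires, +1 burnt (F count now 2)
Step 2: +3 fires, +2 burnt (F count now 3)
Step 3: +1 fires, +3 burnt (F count now 1)
Step 4: +2 fires, +1 burnt (F count now 2)
Step 5: +2 fires, +2 burnt (F count now 2)
Step 6: +1 fires, +2 burnt (F count now 1)
Step 7: +1 fires, +1 burnt (F count now 1)
Step 8: +1 fires, +1 burnt (F count now 1)
Step 9: +1 fires, +1 burnt (F count now 1)
Step 10: +2 fires, +1 burnt (F count now 2)
Step 11: +1 fires, +2 burnt (F count now 1)
Step 12: +1 fires, +1 burnt (F count now 1)
Step 13: +1 fires, +1 burnt (F count now 1)
Step 14: +2 fires, +1 burnt (F count now 2)
Step 15: +0 fires, +2 burnt (F count now 0)
Fire out after step 15
Initially T: 22, now '.': 29
Total burnt (originally-T cells now '.'): 21

Answer: 21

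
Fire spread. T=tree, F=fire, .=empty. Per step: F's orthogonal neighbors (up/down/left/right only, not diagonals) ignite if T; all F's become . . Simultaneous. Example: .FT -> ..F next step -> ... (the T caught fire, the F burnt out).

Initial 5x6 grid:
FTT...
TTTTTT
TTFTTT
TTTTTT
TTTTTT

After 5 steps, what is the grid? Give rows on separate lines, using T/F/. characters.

Step 1: 6 trees catch fire, 2 burn out
  .FT...
  FTFTTT
  TF.FTT
  TTFTTT
  TTTTTT
Step 2: 8 trees catch fire, 6 burn out
  ..F...
  .F.FTT
  F...FT
  TF.FTT
  TTFTTT
Step 3: 6 trees catch fire, 8 burn out
  ......
  ....FT
  .....F
  F...FT
  TF.FTT
Step 4: 4 trees catch fire, 6 burn out
  ......
  .....F
  ......
  .....F
  F...FT
Step 5: 1 trees catch fire, 4 burn out
  ......
  ......
  ......
  ......
  .....F

......
......
......
......
.....F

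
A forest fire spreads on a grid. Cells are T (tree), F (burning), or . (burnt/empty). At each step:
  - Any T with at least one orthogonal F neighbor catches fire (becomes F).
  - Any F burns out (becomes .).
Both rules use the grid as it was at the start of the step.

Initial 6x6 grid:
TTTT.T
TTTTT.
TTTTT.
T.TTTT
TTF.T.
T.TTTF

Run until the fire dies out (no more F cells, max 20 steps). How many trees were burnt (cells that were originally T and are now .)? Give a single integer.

Answer: 26

Derivation:
Step 1: +4 fires, +2 burnt (F count now 4)
Step 2: +5 fires, +4 burnt (F count now 5)
Step 3: +6 fires, +5 burnt (F count now 6)
Step 4: +6 fires, +6 burnt (F count now 6)
Step 5: +4 fires, +6 burnt (F count now 4)
Step 6: +1 fires, +4 burnt (F count now 1)
Step 7: +0 fires, +1 burnt (F count now 0)
Fire out after step 7
Initially T: 27, now '.': 35
Total burnt (originally-T cells now '.'): 26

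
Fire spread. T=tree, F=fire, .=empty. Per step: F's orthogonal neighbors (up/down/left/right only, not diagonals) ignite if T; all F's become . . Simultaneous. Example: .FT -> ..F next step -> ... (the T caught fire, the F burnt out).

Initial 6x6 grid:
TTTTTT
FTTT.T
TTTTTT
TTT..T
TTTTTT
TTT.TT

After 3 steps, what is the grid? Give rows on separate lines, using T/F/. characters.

Step 1: 3 trees catch fire, 1 burn out
  FTTTTT
  .FTT.T
  FTTTTT
  TTT..T
  TTTTTT
  TTT.TT
Step 2: 4 trees catch fire, 3 burn out
  .FTTTT
  ..FT.T
  .FTTTT
  FTT..T
  TTTTTT
  TTT.TT
Step 3: 5 trees catch fire, 4 burn out
  ..FTTT
  ...F.T
  ..FTTT
  .FT..T
  FTTTTT
  TTT.TT

..FTTT
...F.T
..FTTT
.FT..T
FTTTTT
TTT.TT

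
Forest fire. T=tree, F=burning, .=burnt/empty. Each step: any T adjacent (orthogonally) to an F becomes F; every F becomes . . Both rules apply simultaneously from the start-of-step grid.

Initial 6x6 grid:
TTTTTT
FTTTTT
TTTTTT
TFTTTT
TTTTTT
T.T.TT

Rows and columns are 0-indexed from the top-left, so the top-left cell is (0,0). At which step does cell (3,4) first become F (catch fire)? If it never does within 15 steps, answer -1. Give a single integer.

Step 1: cell (3,4)='T' (+7 fires, +2 burnt)
Step 2: cell (3,4)='T' (+6 fires, +7 burnt)
Step 3: cell (3,4)='F' (+7 fires, +6 burnt)
  -> target ignites at step 3
Step 4: cell (3,4)='.' (+5 fires, +7 burnt)
Step 5: cell (3,4)='.' (+5 fires, +5 burnt)
Step 6: cell (3,4)='.' (+2 fires, +5 burnt)
Step 7: cell (3,4)='.' (+0 fires, +2 burnt)
  fire out at step 7

3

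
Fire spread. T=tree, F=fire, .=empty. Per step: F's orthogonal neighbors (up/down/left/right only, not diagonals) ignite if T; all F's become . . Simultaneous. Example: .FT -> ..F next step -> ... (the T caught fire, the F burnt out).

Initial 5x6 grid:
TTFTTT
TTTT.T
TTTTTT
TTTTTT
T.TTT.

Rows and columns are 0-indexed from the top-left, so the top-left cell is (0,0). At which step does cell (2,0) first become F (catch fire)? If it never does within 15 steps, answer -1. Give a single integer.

Step 1: cell (2,0)='T' (+3 fires, +1 burnt)
Step 2: cell (2,0)='T' (+5 fires, +3 burnt)
Step 3: cell (2,0)='T' (+5 fires, +5 burnt)
Step 4: cell (2,0)='F' (+6 fires, +5 burnt)
  -> target ignites at step 4
Step 5: cell (2,0)='.' (+4 fires, +6 burnt)
Step 6: cell (2,0)='.' (+3 fires, +4 burnt)
Step 7: cell (2,0)='.' (+0 fires, +3 burnt)
  fire out at step 7

4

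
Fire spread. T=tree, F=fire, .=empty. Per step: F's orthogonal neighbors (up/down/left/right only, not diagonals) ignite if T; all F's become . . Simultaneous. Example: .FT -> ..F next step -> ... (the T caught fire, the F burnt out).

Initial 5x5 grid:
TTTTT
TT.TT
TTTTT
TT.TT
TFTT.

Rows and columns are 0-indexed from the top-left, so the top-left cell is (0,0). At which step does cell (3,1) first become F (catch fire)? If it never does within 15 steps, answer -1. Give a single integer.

Step 1: cell (3,1)='F' (+3 fires, +1 burnt)
  -> target ignites at step 1
Step 2: cell (3,1)='.' (+3 fires, +3 burnt)
Step 3: cell (3,1)='.' (+4 fires, +3 burnt)
Step 4: cell (3,1)='.' (+4 fires, +4 burnt)
Step 5: cell (3,1)='.' (+4 fires, +4 burnt)
Step 6: cell (3,1)='.' (+2 fires, +4 burnt)
Step 7: cell (3,1)='.' (+1 fires, +2 burnt)
Step 8: cell (3,1)='.' (+0 fires, +1 burnt)
  fire out at step 8

1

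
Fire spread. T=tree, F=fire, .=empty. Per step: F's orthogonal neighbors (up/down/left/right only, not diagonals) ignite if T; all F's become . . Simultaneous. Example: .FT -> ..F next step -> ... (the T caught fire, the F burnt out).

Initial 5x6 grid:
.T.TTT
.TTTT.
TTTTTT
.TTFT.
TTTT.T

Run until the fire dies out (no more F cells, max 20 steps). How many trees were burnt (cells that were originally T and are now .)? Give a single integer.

Step 1: +4 fires, +1 burnt (F count now 4)
Step 2: +5 fires, +4 burnt (F count now 5)
Step 3: +6 fires, +5 burnt (F count now 6)
Step 4: +4 fires, +6 burnt (F count now 4)
Step 5: +2 fires, +4 burnt (F count now 2)
Step 6: +0 fires, +2 burnt (F count now 0)
Fire out after step 6
Initially T: 22, now '.': 29
Total burnt (originally-T cells now '.'): 21

Answer: 21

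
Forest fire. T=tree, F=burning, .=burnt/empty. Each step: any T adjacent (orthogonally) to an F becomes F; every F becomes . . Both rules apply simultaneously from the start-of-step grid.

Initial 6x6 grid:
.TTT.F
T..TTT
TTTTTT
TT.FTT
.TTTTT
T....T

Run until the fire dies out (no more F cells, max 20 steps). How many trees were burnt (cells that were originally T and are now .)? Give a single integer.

Answer: 23

Derivation:
Step 1: +4 fires, +2 burnt (F count now 4)
Step 2: +8 fires, +4 burnt (F count now 8)
Step 3: +4 fires, +8 burnt (F count now 4)
Step 4: +4 fires, +4 burnt (F count now 4)
Step 5: +3 fires, +4 burnt (F count now 3)
Step 6: +0 fires, +3 burnt (F count now 0)
Fire out after step 6
Initially T: 24, now '.': 35
Total burnt (originally-T cells now '.'): 23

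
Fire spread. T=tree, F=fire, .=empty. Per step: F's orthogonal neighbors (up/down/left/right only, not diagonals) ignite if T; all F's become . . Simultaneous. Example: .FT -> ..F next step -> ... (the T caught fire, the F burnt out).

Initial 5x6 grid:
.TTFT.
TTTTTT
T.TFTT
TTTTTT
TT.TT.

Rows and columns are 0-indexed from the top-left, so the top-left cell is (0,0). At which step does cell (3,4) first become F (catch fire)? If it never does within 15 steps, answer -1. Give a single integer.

Step 1: cell (3,4)='T' (+6 fires, +2 burnt)
Step 2: cell (3,4)='F' (+7 fires, +6 burnt)
  -> target ignites at step 2
Step 3: cell (3,4)='.' (+5 fires, +7 burnt)
Step 4: cell (3,4)='.' (+3 fires, +5 burnt)
Step 5: cell (3,4)='.' (+2 fires, +3 burnt)
Step 6: cell (3,4)='.' (+0 fires, +2 burnt)
  fire out at step 6

2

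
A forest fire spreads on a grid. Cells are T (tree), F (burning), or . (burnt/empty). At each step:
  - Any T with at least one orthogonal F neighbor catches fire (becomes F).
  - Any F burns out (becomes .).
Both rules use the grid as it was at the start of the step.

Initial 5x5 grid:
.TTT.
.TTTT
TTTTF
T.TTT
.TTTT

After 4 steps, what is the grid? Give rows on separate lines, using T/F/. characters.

Step 1: 3 trees catch fire, 1 burn out
  .TTT.
  .TTTF
  TTTF.
  T.TTF
  .TTTT
Step 2: 4 trees catch fire, 3 burn out
  .TTT.
  .TTF.
  TTF..
  T.TF.
  .TTTF
Step 3: 5 trees catch fire, 4 burn out
  .TTF.
  .TF..
  TF...
  T.F..
  .TTF.
Step 4: 4 trees catch fire, 5 burn out
  .TF..
  .F...
  F....
  T....
  .TF..

.TF..
.F...
F....
T....
.TF..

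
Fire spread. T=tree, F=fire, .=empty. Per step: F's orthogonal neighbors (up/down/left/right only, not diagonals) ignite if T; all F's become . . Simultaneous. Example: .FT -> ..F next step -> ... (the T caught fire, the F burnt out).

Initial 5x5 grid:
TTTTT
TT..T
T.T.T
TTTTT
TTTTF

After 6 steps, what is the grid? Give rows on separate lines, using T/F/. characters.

Step 1: 2 trees catch fire, 1 burn out
  TTTTT
  TT..T
  T.T.T
  TTTTF
  TTTF.
Step 2: 3 trees catch fire, 2 burn out
  TTTTT
  TT..T
  T.T.F
  TTTF.
  TTF..
Step 3: 3 trees catch fire, 3 burn out
  TTTTT
  TT..F
  T.T..
  TTF..
  TF...
Step 4: 4 trees catch fire, 3 burn out
  TTTTF
  TT...
  T.F..
  TF...
  F....
Step 5: 2 trees catch fire, 4 burn out
  TTTF.
  TT...
  T....
  F....
  .....
Step 6: 2 trees catch fire, 2 burn out
  TTF..
  TT...
  F....
  .....
  .....

TTF..
TT...
F....
.....
.....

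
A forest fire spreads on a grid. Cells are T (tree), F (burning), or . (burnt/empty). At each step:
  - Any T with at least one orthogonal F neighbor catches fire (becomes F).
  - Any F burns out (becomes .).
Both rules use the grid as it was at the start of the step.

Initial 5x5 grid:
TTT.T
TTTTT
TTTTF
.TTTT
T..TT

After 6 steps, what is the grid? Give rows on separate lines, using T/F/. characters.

Step 1: 3 trees catch fire, 1 burn out
  TTT.T
  TTTTF
  TTTF.
  .TTTF
  T..TT
Step 2: 5 trees catch fire, 3 burn out
  TTT.F
  TTTF.
  TTF..
  .TTF.
  T..TF
Step 3: 4 trees catch fire, 5 burn out
  TTT..
  TTF..
  TF...
  .TF..
  T..F.
Step 4: 4 trees catch fire, 4 burn out
  TTF..
  TF...
  F....
  .F...
  T....
Step 5: 2 trees catch fire, 4 burn out
  TF...
  F....
  .....
  .....
  T....
Step 6: 1 trees catch fire, 2 burn out
  F....
  .....
  .....
  .....
  T....

F....
.....
.....
.....
T....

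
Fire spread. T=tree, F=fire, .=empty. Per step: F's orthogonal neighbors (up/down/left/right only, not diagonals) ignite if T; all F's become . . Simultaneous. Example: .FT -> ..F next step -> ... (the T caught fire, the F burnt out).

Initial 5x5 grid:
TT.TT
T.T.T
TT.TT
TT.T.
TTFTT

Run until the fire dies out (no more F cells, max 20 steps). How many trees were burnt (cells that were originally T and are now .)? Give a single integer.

Step 1: +2 fires, +1 burnt (F count now 2)
Step 2: +4 fires, +2 burnt (F count now 4)
Step 3: +3 fires, +4 burnt (F count now 3)
Step 4: +2 fires, +3 burnt (F count now 2)
Step 5: +2 fires, +2 burnt (F count now 2)
Step 6: +2 fires, +2 burnt (F count now 2)
Step 7: +2 fires, +2 burnt (F count now 2)
Step 8: +0 fires, +2 burnt (F count now 0)
Fire out after step 8
Initially T: 18, now '.': 24
Total burnt (originally-T cells now '.'): 17

Answer: 17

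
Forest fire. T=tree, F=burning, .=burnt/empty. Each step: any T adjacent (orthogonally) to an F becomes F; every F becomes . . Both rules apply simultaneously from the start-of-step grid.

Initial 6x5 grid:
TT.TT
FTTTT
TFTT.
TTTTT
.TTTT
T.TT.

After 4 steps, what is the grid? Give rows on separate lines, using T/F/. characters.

Step 1: 5 trees catch fire, 2 burn out
  FT.TT
  .FTTT
  F.FT.
  TFTTT
  .TTTT
  T.TT.
Step 2: 6 trees catch fire, 5 burn out
  .F.TT
  ..FTT
  ...F.
  F.FTT
  .FTTT
  T.TT.
Step 3: 3 trees catch fire, 6 burn out
  ...TT
  ...FT
  .....
  ...FT
  ..FTT
  T.TT.
Step 4: 5 trees catch fire, 3 burn out
  ...FT
  ....F
  .....
  ....F
  ...FT
  T.FT.

...FT
....F
.....
....F
...FT
T.FT.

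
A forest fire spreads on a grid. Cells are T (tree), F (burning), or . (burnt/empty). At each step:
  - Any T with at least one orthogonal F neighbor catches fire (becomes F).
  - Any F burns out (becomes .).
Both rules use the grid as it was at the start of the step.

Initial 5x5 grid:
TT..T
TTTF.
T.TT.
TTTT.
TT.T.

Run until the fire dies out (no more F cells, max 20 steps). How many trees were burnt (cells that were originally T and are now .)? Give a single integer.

Step 1: +2 fires, +1 burnt (F count now 2)
Step 2: +3 fires, +2 burnt (F count now 3)
Step 3: +4 fires, +3 burnt (F count now 4)
Step 4: +3 fires, +4 burnt (F count now 3)
Step 5: +2 fires, +3 burnt (F count now 2)
Step 6: +1 fires, +2 burnt (F count now 1)
Step 7: +0 fires, +1 burnt (F count now 0)
Fire out after step 7
Initially T: 16, now '.': 24
Total burnt (originally-T cells now '.'): 15

Answer: 15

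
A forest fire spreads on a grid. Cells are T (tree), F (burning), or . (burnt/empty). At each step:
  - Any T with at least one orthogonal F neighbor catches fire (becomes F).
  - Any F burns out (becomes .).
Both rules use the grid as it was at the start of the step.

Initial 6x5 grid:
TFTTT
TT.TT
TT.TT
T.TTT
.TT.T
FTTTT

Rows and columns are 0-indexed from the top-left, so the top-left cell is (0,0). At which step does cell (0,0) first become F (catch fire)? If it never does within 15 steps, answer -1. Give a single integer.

Step 1: cell (0,0)='F' (+4 fires, +2 burnt)
  -> target ignites at step 1
Step 2: cell (0,0)='.' (+5 fires, +4 burnt)
Step 3: cell (0,0)='.' (+5 fires, +5 burnt)
Step 4: cell (0,0)='.' (+5 fires, +5 burnt)
Step 5: cell (0,0)='.' (+3 fires, +5 burnt)
Step 6: cell (0,0)='.' (+1 fires, +3 burnt)
Step 7: cell (0,0)='.' (+0 fires, +1 burnt)
  fire out at step 7

1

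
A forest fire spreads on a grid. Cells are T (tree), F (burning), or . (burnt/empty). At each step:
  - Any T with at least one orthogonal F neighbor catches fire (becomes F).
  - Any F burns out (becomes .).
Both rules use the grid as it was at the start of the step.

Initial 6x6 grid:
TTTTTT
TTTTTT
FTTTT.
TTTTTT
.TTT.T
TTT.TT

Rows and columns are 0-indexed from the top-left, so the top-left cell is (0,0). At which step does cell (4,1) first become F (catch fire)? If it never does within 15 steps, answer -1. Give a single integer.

Step 1: cell (4,1)='T' (+3 fires, +1 burnt)
Step 2: cell (4,1)='T' (+4 fires, +3 burnt)
Step 3: cell (4,1)='F' (+5 fires, +4 burnt)
  -> target ignites at step 3
Step 4: cell (4,1)='.' (+6 fires, +5 burnt)
Step 5: cell (4,1)='.' (+6 fires, +6 burnt)
Step 6: cell (4,1)='.' (+3 fires, +6 burnt)
Step 7: cell (4,1)='.' (+2 fires, +3 burnt)
Step 8: cell (4,1)='.' (+1 fires, +2 burnt)
Step 9: cell (4,1)='.' (+1 fires, +1 burnt)
Step 10: cell (4,1)='.' (+0 fires, +1 burnt)
  fire out at step 10

3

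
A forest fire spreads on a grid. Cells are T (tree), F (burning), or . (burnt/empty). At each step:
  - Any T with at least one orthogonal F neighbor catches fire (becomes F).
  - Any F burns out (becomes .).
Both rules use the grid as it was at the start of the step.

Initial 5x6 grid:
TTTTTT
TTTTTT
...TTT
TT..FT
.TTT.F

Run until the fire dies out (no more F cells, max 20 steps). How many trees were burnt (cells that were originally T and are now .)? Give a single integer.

Answer: 16

Derivation:
Step 1: +2 fires, +2 burnt (F count now 2)
Step 2: +3 fires, +2 burnt (F count now 3)
Step 3: +3 fires, +3 burnt (F count now 3)
Step 4: +3 fires, +3 burnt (F count now 3)
Step 5: +2 fires, +3 burnt (F count now 2)
Step 6: +2 fires, +2 burnt (F count now 2)
Step 7: +1 fires, +2 burnt (F count now 1)
Step 8: +0 fires, +1 burnt (F count now 0)
Fire out after step 8
Initially T: 21, now '.': 25
Total burnt (originally-T cells now '.'): 16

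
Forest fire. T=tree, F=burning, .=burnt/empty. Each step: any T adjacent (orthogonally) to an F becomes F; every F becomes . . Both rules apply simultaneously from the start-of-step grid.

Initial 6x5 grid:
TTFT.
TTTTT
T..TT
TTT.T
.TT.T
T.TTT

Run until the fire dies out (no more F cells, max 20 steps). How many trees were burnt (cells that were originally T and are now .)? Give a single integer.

Step 1: +3 fires, +1 burnt (F count now 3)
Step 2: +3 fires, +3 burnt (F count now 3)
Step 3: +3 fires, +3 burnt (F count now 3)
Step 4: +2 fires, +3 burnt (F count now 2)
Step 5: +2 fires, +2 burnt (F count now 2)
Step 6: +2 fires, +2 burnt (F count now 2)
Step 7: +3 fires, +2 burnt (F count now 3)
Step 8: +2 fires, +3 burnt (F count now 2)
Step 9: +1 fires, +2 burnt (F count now 1)
Step 10: +0 fires, +1 burnt (F count now 0)
Fire out after step 10
Initially T: 22, now '.': 29
Total burnt (originally-T cells now '.'): 21

Answer: 21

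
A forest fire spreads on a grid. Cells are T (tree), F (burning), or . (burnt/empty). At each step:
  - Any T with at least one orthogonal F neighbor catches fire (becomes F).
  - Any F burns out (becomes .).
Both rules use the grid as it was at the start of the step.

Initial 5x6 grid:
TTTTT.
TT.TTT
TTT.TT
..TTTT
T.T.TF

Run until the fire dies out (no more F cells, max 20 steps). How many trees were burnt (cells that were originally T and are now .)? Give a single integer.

Step 1: +2 fires, +1 burnt (F count now 2)
Step 2: +2 fires, +2 burnt (F count now 2)
Step 3: +3 fires, +2 burnt (F count now 3)
Step 4: +2 fires, +3 burnt (F count now 2)
Step 5: +4 fires, +2 burnt (F count now 4)
Step 6: +2 fires, +4 burnt (F count now 2)
Step 7: +3 fires, +2 burnt (F count now 3)
Step 8: +2 fires, +3 burnt (F count now 2)
Step 9: +1 fires, +2 burnt (F count now 1)
Step 10: +0 fires, +1 burnt (F count now 0)
Fire out after step 10
Initially T: 22, now '.': 29
Total burnt (originally-T cells now '.'): 21

Answer: 21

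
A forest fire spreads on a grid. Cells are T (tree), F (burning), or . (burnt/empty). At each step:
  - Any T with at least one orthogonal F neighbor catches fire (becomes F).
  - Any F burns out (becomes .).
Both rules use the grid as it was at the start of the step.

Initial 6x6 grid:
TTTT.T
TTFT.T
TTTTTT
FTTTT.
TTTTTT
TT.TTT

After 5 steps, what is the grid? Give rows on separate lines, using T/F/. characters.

Step 1: 7 trees catch fire, 2 burn out
  TTFT.T
  TF.F.T
  FTFTTT
  .FTTT.
  FTTTTT
  TT.TTT
Step 2: 8 trees catch fire, 7 burn out
  TF.F.T
  F....T
  .F.FTT
  ..FTT.
  .FTTTT
  FT.TTT
Step 3: 5 trees catch fire, 8 burn out
  F....T
  .....T
  ....FT
  ...FT.
  ..FTTT
  .F.TTT
Step 4: 3 trees catch fire, 5 burn out
  .....T
  .....T
  .....F
  ....F.
  ...FTT
  ...TTT
Step 5: 3 trees catch fire, 3 burn out
  .....T
  .....F
  ......
  ......
  ....FT
  ...FTT

.....T
.....F
......
......
....FT
...FTT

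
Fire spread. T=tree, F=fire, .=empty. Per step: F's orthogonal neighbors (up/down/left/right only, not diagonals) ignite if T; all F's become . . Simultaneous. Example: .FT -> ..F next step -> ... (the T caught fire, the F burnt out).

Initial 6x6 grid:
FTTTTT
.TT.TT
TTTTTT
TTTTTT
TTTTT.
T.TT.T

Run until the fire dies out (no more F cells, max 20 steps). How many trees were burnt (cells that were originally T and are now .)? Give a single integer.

Step 1: +1 fires, +1 burnt (F count now 1)
Step 2: +2 fires, +1 burnt (F count now 2)
Step 3: +3 fires, +2 burnt (F count now 3)
Step 4: +4 fires, +3 burnt (F count now 4)
Step 5: +6 fires, +4 burnt (F count now 6)
Step 6: +5 fires, +6 burnt (F count now 5)
Step 7: +5 fires, +5 burnt (F count now 5)
Step 8: +3 fires, +5 burnt (F count now 3)
Step 9: +0 fires, +3 burnt (F count now 0)
Fire out after step 9
Initially T: 30, now '.': 35
Total burnt (originally-T cells now '.'): 29

Answer: 29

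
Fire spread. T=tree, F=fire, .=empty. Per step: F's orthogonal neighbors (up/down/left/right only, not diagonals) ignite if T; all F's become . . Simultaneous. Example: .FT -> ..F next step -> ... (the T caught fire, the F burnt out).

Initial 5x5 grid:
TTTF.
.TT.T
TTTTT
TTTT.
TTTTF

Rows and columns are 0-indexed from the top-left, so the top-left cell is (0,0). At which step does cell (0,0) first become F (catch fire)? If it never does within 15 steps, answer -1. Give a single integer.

Step 1: cell (0,0)='T' (+2 fires, +2 burnt)
Step 2: cell (0,0)='T' (+4 fires, +2 burnt)
Step 3: cell (0,0)='F' (+6 fires, +4 burnt)
  -> target ignites at step 3
Step 4: cell (0,0)='.' (+4 fires, +6 burnt)
Step 5: cell (0,0)='.' (+3 fires, +4 burnt)
Step 6: cell (0,0)='.' (+0 fires, +3 burnt)
  fire out at step 6

3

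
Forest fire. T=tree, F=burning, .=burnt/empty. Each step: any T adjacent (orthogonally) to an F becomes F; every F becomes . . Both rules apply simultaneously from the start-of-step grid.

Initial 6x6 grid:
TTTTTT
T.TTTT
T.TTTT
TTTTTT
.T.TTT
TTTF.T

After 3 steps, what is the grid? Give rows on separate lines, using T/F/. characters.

Step 1: 2 trees catch fire, 1 burn out
  TTTTTT
  T.TTTT
  T.TTTT
  TTTTTT
  .T.FTT
  TTF..T
Step 2: 3 trees catch fire, 2 burn out
  TTTTTT
  T.TTTT
  T.TTTT
  TTTFTT
  .T..FT
  TF...T
Step 3: 6 trees catch fire, 3 burn out
  TTTTTT
  T.TTTT
  T.TFTT
  TTF.FT
  .F...F
  F....T

TTTTTT
T.TTTT
T.TFTT
TTF.FT
.F...F
F....T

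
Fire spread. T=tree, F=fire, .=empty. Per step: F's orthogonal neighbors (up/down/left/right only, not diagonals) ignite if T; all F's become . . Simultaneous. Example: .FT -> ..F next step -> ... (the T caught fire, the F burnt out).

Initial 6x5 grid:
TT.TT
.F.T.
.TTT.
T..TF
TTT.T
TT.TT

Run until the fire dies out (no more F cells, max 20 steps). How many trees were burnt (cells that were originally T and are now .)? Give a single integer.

Step 1: +4 fires, +2 burnt (F count now 4)
Step 2: +4 fires, +4 burnt (F count now 4)
Step 3: +2 fires, +4 burnt (F count now 2)
Step 4: +1 fires, +2 burnt (F count now 1)
Step 5: +1 fires, +1 burnt (F count now 1)
Step 6: +0 fires, +1 burnt (F count now 0)
Fire out after step 6
Initially T: 18, now '.': 24
Total burnt (originally-T cells now '.'): 12

Answer: 12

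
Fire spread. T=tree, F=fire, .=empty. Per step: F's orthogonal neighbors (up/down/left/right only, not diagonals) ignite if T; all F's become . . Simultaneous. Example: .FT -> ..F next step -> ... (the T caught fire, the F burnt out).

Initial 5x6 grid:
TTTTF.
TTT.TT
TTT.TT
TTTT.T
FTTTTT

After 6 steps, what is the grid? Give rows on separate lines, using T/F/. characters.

Step 1: 4 trees catch fire, 2 burn out
  TTTF..
  TTT.FT
  TTT.TT
  FTTT.T
  .FTTTT
Step 2: 6 trees catch fire, 4 burn out
  TTF...
  TTT..F
  FTT.FT
  .FTT.T
  ..FTTT
Step 3: 7 trees catch fire, 6 burn out
  TF....
  FTF...
  .FT..F
  ..FT.T
  ...FTT
Step 4: 6 trees catch fire, 7 burn out
  F.....
  .F....
  ..F...
  ...F.F
  ....FT
Step 5: 1 trees catch fire, 6 burn out
  ......
  ......
  ......
  ......
  .....F
Step 6: 0 trees catch fire, 1 burn out
  ......
  ......
  ......
  ......
  ......

......
......
......
......
......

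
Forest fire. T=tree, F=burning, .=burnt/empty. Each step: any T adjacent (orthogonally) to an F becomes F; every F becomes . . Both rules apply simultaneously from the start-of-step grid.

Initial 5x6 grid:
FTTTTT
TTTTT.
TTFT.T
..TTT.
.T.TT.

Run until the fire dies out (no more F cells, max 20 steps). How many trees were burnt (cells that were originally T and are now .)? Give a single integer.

Step 1: +6 fires, +2 burnt (F count now 6)
Step 2: +5 fires, +6 burnt (F count now 5)
Step 3: +4 fires, +5 burnt (F count now 4)
Step 4: +2 fires, +4 burnt (F count now 2)
Step 5: +1 fires, +2 burnt (F count now 1)
Step 6: +0 fires, +1 burnt (F count now 0)
Fire out after step 6
Initially T: 20, now '.': 28
Total burnt (originally-T cells now '.'): 18

Answer: 18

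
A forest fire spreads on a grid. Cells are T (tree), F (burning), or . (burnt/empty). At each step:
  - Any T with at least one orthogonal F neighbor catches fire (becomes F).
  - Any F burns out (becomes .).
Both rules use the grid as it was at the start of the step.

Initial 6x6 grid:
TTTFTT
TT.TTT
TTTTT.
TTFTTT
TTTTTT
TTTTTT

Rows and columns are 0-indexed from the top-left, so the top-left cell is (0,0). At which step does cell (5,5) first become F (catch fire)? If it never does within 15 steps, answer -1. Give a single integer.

Step 1: cell (5,5)='T' (+7 fires, +2 burnt)
Step 2: cell (5,5)='T' (+10 fires, +7 burnt)
Step 3: cell (5,5)='T' (+10 fires, +10 burnt)
Step 4: cell (5,5)='T' (+4 fires, +10 burnt)
Step 5: cell (5,5)='F' (+1 fires, +4 burnt)
  -> target ignites at step 5
Step 6: cell (5,5)='.' (+0 fires, +1 burnt)
  fire out at step 6

5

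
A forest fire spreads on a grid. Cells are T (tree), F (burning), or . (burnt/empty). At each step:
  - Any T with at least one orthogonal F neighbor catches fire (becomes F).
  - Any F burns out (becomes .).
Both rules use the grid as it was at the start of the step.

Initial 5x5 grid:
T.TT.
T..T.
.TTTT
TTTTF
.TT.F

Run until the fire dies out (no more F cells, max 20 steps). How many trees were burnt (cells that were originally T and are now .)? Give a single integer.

Step 1: +2 fires, +2 burnt (F count now 2)
Step 2: +2 fires, +2 burnt (F count now 2)
Step 3: +4 fires, +2 burnt (F count now 4)
Step 4: +4 fires, +4 burnt (F count now 4)
Step 5: +1 fires, +4 burnt (F count now 1)
Step 6: +0 fires, +1 burnt (F count now 0)
Fire out after step 6
Initially T: 15, now '.': 23
Total burnt (originally-T cells now '.'): 13

Answer: 13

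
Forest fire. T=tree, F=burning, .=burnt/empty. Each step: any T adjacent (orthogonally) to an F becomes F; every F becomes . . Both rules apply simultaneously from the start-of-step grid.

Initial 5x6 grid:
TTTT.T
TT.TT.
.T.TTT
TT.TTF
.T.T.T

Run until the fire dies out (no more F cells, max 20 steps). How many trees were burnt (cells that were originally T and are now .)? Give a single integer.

Step 1: +3 fires, +1 burnt (F count now 3)
Step 2: +2 fires, +3 burnt (F count now 2)
Step 3: +3 fires, +2 burnt (F count now 3)
Step 4: +1 fires, +3 burnt (F count now 1)
Step 5: +1 fires, +1 burnt (F count now 1)
Step 6: +1 fires, +1 burnt (F count now 1)
Step 7: +1 fires, +1 burnt (F count now 1)
Step 8: +2 fires, +1 burnt (F count now 2)
Step 9: +2 fires, +2 burnt (F count now 2)
Step 10: +1 fires, +2 burnt (F count now 1)
Step 11: +2 fires, +1 burnt (F count now 2)
Step 12: +0 fires, +2 burnt (F count now 0)
Fire out after step 12
Initially T: 20, now '.': 29
Total burnt (originally-T cells now '.'): 19

Answer: 19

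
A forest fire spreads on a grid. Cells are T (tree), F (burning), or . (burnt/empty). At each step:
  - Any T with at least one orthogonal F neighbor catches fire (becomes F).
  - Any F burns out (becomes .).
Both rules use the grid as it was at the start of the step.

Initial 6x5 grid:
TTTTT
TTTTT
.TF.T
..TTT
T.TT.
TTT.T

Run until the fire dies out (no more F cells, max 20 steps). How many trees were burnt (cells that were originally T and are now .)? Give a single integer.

Step 1: +3 fires, +1 burnt (F count now 3)
Step 2: +5 fires, +3 burnt (F count now 5)
Step 3: +7 fires, +5 burnt (F count now 7)
Step 4: +4 fires, +7 burnt (F count now 4)
Step 5: +1 fires, +4 burnt (F count now 1)
Step 6: +1 fires, +1 burnt (F count now 1)
Step 7: +0 fires, +1 burnt (F count now 0)
Fire out after step 7
Initially T: 22, now '.': 29
Total burnt (originally-T cells now '.'): 21

Answer: 21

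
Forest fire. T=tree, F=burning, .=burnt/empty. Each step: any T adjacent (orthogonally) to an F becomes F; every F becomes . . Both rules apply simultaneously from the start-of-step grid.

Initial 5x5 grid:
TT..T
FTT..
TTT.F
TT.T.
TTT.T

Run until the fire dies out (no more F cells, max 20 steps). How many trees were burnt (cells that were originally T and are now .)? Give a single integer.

Step 1: +3 fires, +2 burnt (F count now 3)
Step 2: +4 fires, +3 burnt (F count now 4)
Step 3: +3 fires, +4 burnt (F count now 3)
Step 4: +1 fires, +3 burnt (F count now 1)
Step 5: +1 fires, +1 burnt (F count now 1)
Step 6: +0 fires, +1 burnt (F count now 0)
Fire out after step 6
Initially T: 15, now '.': 22
Total burnt (originally-T cells now '.'): 12

Answer: 12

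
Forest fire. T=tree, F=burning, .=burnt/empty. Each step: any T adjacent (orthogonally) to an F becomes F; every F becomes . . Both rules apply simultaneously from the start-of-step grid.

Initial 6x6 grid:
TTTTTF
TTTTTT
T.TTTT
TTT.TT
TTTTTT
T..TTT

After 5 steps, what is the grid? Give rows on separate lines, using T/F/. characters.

Step 1: 2 trees catch fire, 1 burn out
  TTTTF.
  TTTTTF
  T.TTTT
  TTT.TT
  TTTTTT
  T..TTT
Step 2: 3 trees catch fire, 2 burn out
  TTTF..
  TTTTF.
  T.TTTF
  TTT.TT
  TTTTTT
  T..TTT
Step 3: 4 trees catch fire, 3 burn out
  TTF...
  TTTF..
  T.TTF.
  TTT.TF
  TTTTTT
  T..TTT
Step 4: 5 trees catch fire, 4 burn out
  TF....
  TTF...
  T.TF..
  TTT.F.
  TTTTTF
  T..TTT
Step 5: 5 trees catch fire, 5 burn out
  F.....
  TF....
  T.F...
  TTT...
  TTTTF.
  T..TTF

F.....
TF....
T.F...
TTT...
TTTTF.
T..TTF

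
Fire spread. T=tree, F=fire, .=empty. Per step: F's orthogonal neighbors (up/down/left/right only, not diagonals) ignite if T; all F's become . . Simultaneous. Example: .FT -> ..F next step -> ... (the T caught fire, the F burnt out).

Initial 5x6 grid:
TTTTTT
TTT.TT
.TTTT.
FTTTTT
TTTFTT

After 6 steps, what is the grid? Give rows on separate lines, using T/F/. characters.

Step 1: 5 trees catch fire, 2 burn out
  TTTTTT
  TTT.TT
  .TTTT.
  .FTFTT
  FTF.FT
Step 2: 6 trees catch fire, 5 burn out
  TTTTTT
  TTT.TT
  .FTFT.
  ..F.FT
  .F...F
Step 3: 4 trees catch fire, 6 burn out
  TTTTTT
  TFT.TT
  ..F.F.
  .....F
  ......
Step 4: 4 trees catch fire, 4 burn out
  TFTTTT
  F.F.FT
  ......
  ......
  ......
Step 5: 4 trees catch fire, 4 burn out
  F.FTFT
  .....F
  ......
  ......
  ......
Step 6: 2 trees catch fire, 4 burn out
  ...F.F
  ......
  ......
  ......
  ......

...F.F
......
......
......
......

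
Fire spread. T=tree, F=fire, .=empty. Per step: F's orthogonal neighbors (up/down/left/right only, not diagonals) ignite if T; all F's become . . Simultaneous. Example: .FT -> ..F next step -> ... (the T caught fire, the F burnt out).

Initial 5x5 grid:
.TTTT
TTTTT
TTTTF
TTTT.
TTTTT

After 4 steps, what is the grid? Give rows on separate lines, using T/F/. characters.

Step 1: 2 trees catch fire, 1 burn out
  .TTTT
  TTTTF
  TTTF.
  TTTT.
  TTTTT
Step 2: 4 trees catch fire, 2 burn out
  .TTTF
  TTTF.
  TTF..
  TTTF.
  TTTTT
Step 3: 5 trees catch fire, 4 burn out
  .TTF.
  TTF..
  TF...
  TTF..
  TTTFT
Step 4: 6 trees catch fire, 5 burn out
  .TF..
  TF...
  F....
  TF...
  TTF.F

.TF..
TF...
F....
TF...
TTF.F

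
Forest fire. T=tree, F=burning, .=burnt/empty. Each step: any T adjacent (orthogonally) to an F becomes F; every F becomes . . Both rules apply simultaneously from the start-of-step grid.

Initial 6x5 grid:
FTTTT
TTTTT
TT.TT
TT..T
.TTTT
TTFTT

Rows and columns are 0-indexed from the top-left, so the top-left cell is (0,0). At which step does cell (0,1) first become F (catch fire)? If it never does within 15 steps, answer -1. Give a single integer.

Step 1: cell (0,1)='F' (+5 fires, +2 burnt)
  -> target ignites at step 1
Step 2: cell (0,1)='.' (+7 fires, +5 burnt)
Step 3: cell (0,1)='.' (+6 fires, +7 burnt)
Step 4: cell (0,1)='.' (+3 fires, +6 burnt)
Step 5: cell (0,1)='.' (+3 fires, +3 burnt)
Step 6: cell (0,1)='.' (+0 fires, +3 burnt)
  fire out at step 6

1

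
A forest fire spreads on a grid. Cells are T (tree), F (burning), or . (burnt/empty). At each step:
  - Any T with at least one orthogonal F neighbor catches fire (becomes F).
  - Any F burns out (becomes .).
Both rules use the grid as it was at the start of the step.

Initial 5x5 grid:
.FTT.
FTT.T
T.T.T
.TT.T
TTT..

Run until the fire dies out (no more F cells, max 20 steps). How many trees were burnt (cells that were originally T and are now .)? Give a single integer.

Answer: 11

Derivation:
Step 1: +3 fires, +2 burnt (F count now 3)
Step 2: +2 fires, +3 burnt (F count now 2)
Step 3: +1 fires, +2 burnt (F count now 1)
Step 4: +1 fires, +1 burnt (F count now 1)
Step 5: +2 fires, +1 burnt (F count now 2)
Step 6: +1 fires, +2 burnt (F count now 1)
Step 7: +1 fires, +1 burnt (F count now 1)
Step 8: +0 fires, +1 burnt (F count now 0)
Fire out after step 8
Initially T: 14, now '.': 22
Total burnt (originally-T cells now '.'): 11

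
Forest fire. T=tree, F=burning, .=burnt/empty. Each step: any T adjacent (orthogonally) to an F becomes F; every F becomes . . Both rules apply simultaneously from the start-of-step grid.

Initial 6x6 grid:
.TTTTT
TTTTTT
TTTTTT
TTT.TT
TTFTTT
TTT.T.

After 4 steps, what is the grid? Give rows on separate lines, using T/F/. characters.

Step 1: 4 trees catch fire, 1 burn out
  .TTTTT
  TTTTTT
  TTTTTT
  TTF.TT
  TF.FTT
  TTF.T.
Step 2: 5 trees catch fire, 4 burn out
  .TTTTT
  TTTTTT
  TTFTTT
  TF..TT
  F...FT
  TF..T.
Step 3: 8 trees catch fire, 5 burn out
  .TTTTT
  TTFTTT
  TF.FTT
  F...FT
  .....F
  F...F.
Step 4: 6 trees catch fire, 8 burn out
  .TFTTT
  TF.FTT
  F...FT
  .....F
  ......
  ......

.TFTTT
TF.FTT
F...FT
.....F
......
......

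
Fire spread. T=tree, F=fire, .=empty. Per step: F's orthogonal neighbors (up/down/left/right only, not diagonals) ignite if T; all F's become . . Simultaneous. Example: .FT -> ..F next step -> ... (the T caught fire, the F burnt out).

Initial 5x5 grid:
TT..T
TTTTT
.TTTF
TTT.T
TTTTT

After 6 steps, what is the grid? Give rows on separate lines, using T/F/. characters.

Step 1: 3 trees catch fire, 1 burn out
  TT..T
  TTTTF
  .TTF.
  TTT.F
  TTTTT
Step 2: 4 trees catch fire, 3 burn out
  TT..F
  TTTF.
  .TF..
  TTT..
  TTTTF
Step 3: 4 trees catch fire, 4 burn out
  TT...
  TTF..
  .F...
  TTF..
  TTTF.
Step 4: 3 trees catch fire, 4 burn out
  TT...
  TF...
  .....
  TF...
  TTF..
Step 5: 4 trees catch fire, 3 burn out
  TF...
  F....
  .....
  F....
  TF...
Step 6: 2 trees catch fire, 4 burn out
  F....
  .....
  .....
  .....
  F....

F....
.....
.....
.....
F....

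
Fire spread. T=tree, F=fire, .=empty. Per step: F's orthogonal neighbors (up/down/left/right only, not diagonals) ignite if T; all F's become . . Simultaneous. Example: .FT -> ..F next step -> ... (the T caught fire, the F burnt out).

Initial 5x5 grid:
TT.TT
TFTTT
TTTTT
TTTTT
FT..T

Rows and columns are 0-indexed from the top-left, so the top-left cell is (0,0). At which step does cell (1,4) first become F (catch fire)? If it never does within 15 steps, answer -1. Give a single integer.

Step 1: cell (1,4)='T' (+6 fires, +2 burnt)
Step 2: cell (1,4)='T' (+5 fires, +6 burnt)
Step 3: cell (1,4)='F' (+4 fires, +5 burnt)
  -> target ignites at step 3
Step 4: cell (1,4)='.' (+3 fires, +4 burnt)
Step 5: cell (1,4)='.' (+1 fires, +3 burnt)
Step 6: cell (1,4)='.' (+1 fires, +1 burnt)
Step 7: cell (1,4)='.' (+0 fires, +1 burnt)
  fire out at step 7

3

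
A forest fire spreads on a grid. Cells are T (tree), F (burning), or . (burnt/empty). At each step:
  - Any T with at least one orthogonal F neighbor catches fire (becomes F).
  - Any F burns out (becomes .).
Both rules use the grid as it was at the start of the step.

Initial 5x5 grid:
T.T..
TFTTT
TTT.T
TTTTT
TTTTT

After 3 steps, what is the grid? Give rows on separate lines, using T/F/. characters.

Step 1: 3 trees catch fire, 1 burn out
  T.T..
  F.FTT
  TFT.T
  TTTTT
  TTTTT
Step 2: 6 trees catch fire, 3 burn out
  F.F..
  ...FT
  F.F.T
  TFTTT
  TTTTT
Step 3: 4 trees catch fire, 6 burn out
  .....
  ....F
  ....T
  F.FTT
  TFTTT

.....
....F
....T
F.FTT
TFTTT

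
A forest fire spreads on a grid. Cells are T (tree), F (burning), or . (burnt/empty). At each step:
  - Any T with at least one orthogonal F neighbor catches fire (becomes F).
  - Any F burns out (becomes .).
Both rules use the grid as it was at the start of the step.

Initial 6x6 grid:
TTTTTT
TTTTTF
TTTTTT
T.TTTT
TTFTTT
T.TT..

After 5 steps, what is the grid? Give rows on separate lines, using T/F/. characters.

Step 1: 7 trees catch fire, 2 burn out
  TTTTTF
  TTTTF.
  TTTTTF
  T.FTTT
  TF.FTT
  T.FT..
Step 2: 9 trees catch fire, 7 burn out
  TTTTF.
  TTTF..
  TTFTF.
  T..FTF
  F...FT
  T..F..
Step 3: 8 trees catch fire, 9 burn out
  TTTF..
  TTF...
  TF.F..
  F...F.
  .....F
  F.....
Step 4: 3 trees catch fire, 8 burn out
  TTF...
  TF....
  F.....
  ......
  ......
  ......
Step 5: 2 trees catch fire, 3 burn out
  TF....
  F.....
  ......
  ......
  ......
  ......

TF....
F.....
......
......
......
......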